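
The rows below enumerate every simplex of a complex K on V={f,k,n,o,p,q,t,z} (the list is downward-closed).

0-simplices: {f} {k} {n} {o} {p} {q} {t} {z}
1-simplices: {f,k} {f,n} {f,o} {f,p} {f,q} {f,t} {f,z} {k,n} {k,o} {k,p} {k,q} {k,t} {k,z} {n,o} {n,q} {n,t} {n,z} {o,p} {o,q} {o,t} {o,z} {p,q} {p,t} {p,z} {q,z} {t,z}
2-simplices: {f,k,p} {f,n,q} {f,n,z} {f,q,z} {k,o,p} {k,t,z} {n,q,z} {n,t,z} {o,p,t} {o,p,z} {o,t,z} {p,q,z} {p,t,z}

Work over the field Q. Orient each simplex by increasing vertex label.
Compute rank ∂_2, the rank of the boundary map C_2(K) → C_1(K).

rank∂_2=11

n_0=8 n_1=26 n_2=13  [Q]
∂1: piv[fk,fn,fo,fp,fq,ft,fz] rk=7  ker:kn,ko,kp,kq,kt,kz,no,nq,nt,nz,op,oq,ot,oz,pq,pt,pz,qz,tz
∂2: piv[fkp,fnq,fnz,fqz,kop,ktz,ntz,opt,opz,otz,pqz] rk=11  ker:nqz,ptz
rk∂_2=11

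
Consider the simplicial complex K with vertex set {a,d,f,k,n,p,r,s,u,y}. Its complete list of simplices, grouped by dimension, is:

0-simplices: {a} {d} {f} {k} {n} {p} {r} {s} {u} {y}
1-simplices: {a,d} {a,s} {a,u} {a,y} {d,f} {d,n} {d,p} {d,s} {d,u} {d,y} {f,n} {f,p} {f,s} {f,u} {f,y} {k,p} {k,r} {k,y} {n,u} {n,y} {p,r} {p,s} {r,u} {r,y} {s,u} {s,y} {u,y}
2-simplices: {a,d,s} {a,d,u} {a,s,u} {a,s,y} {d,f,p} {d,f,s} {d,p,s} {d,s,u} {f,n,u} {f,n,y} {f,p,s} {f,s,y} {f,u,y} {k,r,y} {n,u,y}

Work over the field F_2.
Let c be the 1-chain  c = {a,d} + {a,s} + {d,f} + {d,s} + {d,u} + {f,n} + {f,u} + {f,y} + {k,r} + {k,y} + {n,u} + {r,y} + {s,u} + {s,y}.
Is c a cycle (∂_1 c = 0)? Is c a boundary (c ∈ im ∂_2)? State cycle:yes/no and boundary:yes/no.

n_0=10 n_1=27 n_2=15  [Z2]
∂1: piv[ad,as,au,ay,df,dn,dp,kp,kr] rk=9  ker:ds,du,dy,fn,fp,fs,fu,fy,ky,nu,ny,pr,ps,ru,ry,su,sy,uy
∂2: piv[ads,adu,asu,asy,dfp,dfs,dps,fnu,fny,fsy,fuy,kry] rk=12  ker:dsu,fps,nuy
∂1c = 0
c vs im∂2: reduces to 0 ⇒ boundary

cycle:yes boundary:yes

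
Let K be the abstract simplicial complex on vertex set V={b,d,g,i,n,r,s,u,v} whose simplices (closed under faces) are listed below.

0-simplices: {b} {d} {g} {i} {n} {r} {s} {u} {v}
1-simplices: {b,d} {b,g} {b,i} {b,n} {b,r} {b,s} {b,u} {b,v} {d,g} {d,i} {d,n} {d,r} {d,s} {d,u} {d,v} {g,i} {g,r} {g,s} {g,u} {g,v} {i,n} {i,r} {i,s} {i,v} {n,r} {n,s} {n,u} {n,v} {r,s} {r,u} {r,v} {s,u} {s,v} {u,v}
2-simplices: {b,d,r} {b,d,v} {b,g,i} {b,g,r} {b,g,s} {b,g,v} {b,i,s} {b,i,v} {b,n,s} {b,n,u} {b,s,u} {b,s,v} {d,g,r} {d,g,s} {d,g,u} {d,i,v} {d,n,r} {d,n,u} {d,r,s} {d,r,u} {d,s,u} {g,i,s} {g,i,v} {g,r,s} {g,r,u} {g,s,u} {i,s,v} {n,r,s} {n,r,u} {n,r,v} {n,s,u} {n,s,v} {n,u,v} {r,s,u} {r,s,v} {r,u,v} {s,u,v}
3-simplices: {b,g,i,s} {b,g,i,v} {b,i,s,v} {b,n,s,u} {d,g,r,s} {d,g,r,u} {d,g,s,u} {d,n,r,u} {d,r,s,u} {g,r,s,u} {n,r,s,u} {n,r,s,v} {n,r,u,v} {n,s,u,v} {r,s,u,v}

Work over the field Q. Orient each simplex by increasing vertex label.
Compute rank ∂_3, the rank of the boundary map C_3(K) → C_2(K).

rank∂_3=13

n_0=9 n_1=34 n_2=37 n_3=15  [Q]
∂1: piv[bd,bg,bi,bn,br,bs,bu,bv] rk=8  ker:dg,di,dn,dr,ds,du,dv,gi,gr,gs,gu,gv,in,ir,is,iv,nr,ns,nu,nv,rs,ru,rv,su,sv,uv
∂2: piv[bdr,bdv,bgi,bgr,bgs,bgv,bis,biv,bns,bnu,bsu,bsv,dgr,dgs,dgu,div,dnr,dnu,drs,dru,dsu,nrv,nsv,nuv] rk=24  ker:gis,giv,grs,gru,gsu,isv,nrs,nru,nsu,rsu,rsv,ruv,suv
∂3: piv[bgis,bgiv,bisv,bnsu,dgrs,dgru,dgsu,dnru,drsu,nrsu,nrsv,nruv,nsuv] rk=13  ker:grsu,rsuv
rk∂_3=13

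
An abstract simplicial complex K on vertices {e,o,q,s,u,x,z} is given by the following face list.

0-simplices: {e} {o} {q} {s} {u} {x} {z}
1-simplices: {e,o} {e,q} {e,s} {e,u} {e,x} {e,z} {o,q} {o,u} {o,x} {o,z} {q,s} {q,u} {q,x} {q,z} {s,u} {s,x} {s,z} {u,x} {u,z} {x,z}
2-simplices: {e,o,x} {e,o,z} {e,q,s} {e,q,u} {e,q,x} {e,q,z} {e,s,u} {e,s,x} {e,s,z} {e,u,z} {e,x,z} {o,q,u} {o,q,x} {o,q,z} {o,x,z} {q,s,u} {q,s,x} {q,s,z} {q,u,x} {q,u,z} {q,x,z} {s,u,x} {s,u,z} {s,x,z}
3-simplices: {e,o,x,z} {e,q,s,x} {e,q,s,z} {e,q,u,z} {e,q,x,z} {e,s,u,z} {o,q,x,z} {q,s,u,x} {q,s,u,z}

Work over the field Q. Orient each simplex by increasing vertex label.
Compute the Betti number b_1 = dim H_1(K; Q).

b_1=0

n_0=7 n_1=20 n_2=24 n_3=9  [Q]
∂1: piv[eo,eq,es,eu,ex,ez] rk=6  ker:oq,ou,ox,oz,qs,qu,qx,qz,su,sx,sz,ux,uz,xz
∂2: piv[eox,eoz,eqs,equ,eqx,eqz,esu,esx,esz,euz,exz,oqu,oqx,qux] rk=14  ker:oqz,oxz,qsu,qsx,qsz,quz,qxz,sux,suz,sxz
∂3: piv[eoxz,eqsx,eqsz,equz,eqxz,esuz,oqxz,qsux,qsuz] rk=9
b_1=(20−6)−14=0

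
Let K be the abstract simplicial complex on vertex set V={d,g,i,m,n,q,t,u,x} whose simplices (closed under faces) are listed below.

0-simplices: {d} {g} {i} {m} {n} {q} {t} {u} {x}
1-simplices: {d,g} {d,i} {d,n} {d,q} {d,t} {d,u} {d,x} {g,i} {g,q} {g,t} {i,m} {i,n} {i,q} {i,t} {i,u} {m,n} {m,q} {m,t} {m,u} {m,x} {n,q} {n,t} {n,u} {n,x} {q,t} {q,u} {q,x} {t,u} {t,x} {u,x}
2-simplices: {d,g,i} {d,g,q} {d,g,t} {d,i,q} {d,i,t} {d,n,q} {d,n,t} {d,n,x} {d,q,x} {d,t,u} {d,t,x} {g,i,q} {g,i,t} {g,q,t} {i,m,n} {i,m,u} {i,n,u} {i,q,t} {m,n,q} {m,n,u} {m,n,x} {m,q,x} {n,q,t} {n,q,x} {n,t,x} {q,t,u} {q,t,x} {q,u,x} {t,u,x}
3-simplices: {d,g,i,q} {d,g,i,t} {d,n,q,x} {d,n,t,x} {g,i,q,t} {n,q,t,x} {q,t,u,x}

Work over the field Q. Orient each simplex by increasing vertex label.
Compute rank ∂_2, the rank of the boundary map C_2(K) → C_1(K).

rank∂_2=19

n_0=9 n_1=30 n_2=29 n_3=7  [Q]
∂1: piv[dg,di,dn,dq,dt,du,dx,im] rk=8  ker:gi,gq,gt,in,iq,it,iu,mn,mq,mt,mu,mx,nq,nt,nu,nx,qt,qu,qx,tu,tx,ux
∂2: piv[dgi,dgq,dgt,diq,dit,dnq,dnt,dnx,dqx,dtu,dtx,gqt,imn,imu,inu,mnq,mnx,qtu,qux] rk=19  ker:giq,git,iqt,mnu,mqx,nqt,nqx,ntx,qtx,tux
∂3: piv[dgiq,dgit,dnqx,dntx,giqt,nqtx,qtux] rk=7
rk∂_2=19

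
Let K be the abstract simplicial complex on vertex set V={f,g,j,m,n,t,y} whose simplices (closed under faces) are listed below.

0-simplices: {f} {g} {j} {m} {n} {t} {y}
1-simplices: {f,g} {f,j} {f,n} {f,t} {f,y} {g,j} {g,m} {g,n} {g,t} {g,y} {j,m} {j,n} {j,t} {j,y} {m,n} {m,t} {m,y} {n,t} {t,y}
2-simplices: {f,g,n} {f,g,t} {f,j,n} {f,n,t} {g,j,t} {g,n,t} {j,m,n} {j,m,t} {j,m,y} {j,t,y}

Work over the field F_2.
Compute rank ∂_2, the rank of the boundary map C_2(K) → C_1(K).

n_0=7 n_1=19 n_2=10  [Z2]
∂1: piv[fg,fj,fn,ft,fy,gm] rk=6  ker:gj,gn,gt,gy,jm,jn,jt,jy,mn,mt,my,nt,ty
∂2: piv[fgn,fgt,fjn,fnt,gjt,jmn,jmt,jmy,jty] rk=9  ker:gnt
rk∂_2=9

rank∂_2=9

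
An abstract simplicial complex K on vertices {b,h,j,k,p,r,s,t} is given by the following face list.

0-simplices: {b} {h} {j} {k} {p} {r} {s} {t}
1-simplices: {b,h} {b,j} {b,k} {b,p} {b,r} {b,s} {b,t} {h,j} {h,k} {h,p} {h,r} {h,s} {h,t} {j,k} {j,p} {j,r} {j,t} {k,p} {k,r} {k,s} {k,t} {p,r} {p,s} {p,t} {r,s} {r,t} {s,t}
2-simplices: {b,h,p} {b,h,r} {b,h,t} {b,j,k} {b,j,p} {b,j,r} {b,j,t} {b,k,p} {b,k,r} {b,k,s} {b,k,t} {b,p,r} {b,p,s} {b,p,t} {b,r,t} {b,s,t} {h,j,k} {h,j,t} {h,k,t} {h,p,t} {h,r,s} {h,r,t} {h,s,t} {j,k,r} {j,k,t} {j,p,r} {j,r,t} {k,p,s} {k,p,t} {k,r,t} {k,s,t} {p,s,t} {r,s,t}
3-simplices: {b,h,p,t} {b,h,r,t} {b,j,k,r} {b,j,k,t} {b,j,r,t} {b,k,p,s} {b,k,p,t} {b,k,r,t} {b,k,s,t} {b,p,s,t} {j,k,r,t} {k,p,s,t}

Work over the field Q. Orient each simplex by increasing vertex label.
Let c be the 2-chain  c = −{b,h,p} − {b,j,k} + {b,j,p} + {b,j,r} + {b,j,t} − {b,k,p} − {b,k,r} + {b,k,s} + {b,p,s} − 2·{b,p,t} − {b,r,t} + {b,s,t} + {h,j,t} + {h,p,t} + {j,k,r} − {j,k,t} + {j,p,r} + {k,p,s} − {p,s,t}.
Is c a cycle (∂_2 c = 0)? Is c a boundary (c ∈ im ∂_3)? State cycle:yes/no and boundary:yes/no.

n_0=8 n_1=27 n_2=33 n_3=12  [Q]
∂1: piv[bh,bj,bk,bp,br,bs,bt] rk=7  ker:hj,hk,hp,hr,hs,ht,jk,jp,jr,jt,kp,kr,ks,kt,pr,ps,pt,rs,rt,st
∂2: piv[bhp,bhr,bht,bjk,bjp,bjr,bjt,bkp,bkr,bks,bkt,bpr,bps,bpt,brt,bst,hjk,hjt,hrs,hst] rk=20  ker:hkt,hpt,hrt,jkr,jkt,jpr,jrt,kps,kpt,krt,kst,pst,rst
∂3: piv[bhpt,bhrt,bjkr,bjkt,bjrt,bkps,bkpt,bkrt,bkst,bpst] rk=10  ker:jkrt,kpst
∂2c = −{b,h} + 2·{b,j} − {b,r} − {b,s} + {b,t} + {h,j} − 2·{h,t} − {j,k} + 2·{j,p} − {j,r} + 3·{j,t} − {k,t} + {p,r} + {p,s} − {r,t}

cycle:no boundary:no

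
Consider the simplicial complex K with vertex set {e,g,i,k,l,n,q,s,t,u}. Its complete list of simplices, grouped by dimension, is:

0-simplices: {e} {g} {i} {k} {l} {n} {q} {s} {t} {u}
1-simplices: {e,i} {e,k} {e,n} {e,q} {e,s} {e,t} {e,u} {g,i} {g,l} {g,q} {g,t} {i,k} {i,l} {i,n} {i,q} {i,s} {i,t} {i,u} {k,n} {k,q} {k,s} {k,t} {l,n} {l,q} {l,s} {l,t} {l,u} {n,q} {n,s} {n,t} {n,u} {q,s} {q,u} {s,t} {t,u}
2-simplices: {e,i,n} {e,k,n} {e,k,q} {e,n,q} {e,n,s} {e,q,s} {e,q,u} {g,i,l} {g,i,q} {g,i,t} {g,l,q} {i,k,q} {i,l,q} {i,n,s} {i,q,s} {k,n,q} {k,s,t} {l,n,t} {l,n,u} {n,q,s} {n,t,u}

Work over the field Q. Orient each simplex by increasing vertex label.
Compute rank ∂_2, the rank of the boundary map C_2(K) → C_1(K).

rank∂_2=18

n_0=10 n_1=35 n_2=21  [Q]
∂1: piv[ei,ek,en,eq,es,et,eu,gi,gl] rk=9  ker:gq,gt,ik,il,in,iq,is,it,iu,kn,kq,ks,kt,ln,lq,ls,lt,lu,nq,ns,nt,nu,qs,qu,st,tu
∂2: piv[ein,ekn,ekq,enq,ens,eqs,equ,gil,giq,git,glq,ikq,ins,iqs,kst,lnt,lnu,ntu] rk=18  ker:ilq,knq,nqs
rk∂_2=18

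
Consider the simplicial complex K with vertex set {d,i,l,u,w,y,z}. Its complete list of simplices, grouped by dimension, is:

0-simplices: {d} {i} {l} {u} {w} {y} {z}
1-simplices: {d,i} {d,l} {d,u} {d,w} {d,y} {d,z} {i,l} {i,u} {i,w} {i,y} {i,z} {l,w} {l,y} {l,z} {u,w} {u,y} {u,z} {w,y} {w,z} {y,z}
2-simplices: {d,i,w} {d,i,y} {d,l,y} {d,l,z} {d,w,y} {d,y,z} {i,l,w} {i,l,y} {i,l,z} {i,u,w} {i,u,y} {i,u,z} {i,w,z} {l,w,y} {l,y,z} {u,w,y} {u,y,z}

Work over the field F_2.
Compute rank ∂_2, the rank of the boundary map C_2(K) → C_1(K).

n_0=7 n_1=20 n_2=17  [Z2]
∂1: piv[di,dl,du,dw,dy,dz] rk=6  ker:il,iu,iw,iy,iz,lw,ly,lz,uw,uy,uz,wy,wz,yz
∂2: piv[diw,diy,dly,dlz,dwy,dyz,ilw,ily,ilz,iuw,iuy,iuz,iwz] rk=13  ker:lwy,lyz,uwy,uyz
rk∂_2=13

rank∂_2=13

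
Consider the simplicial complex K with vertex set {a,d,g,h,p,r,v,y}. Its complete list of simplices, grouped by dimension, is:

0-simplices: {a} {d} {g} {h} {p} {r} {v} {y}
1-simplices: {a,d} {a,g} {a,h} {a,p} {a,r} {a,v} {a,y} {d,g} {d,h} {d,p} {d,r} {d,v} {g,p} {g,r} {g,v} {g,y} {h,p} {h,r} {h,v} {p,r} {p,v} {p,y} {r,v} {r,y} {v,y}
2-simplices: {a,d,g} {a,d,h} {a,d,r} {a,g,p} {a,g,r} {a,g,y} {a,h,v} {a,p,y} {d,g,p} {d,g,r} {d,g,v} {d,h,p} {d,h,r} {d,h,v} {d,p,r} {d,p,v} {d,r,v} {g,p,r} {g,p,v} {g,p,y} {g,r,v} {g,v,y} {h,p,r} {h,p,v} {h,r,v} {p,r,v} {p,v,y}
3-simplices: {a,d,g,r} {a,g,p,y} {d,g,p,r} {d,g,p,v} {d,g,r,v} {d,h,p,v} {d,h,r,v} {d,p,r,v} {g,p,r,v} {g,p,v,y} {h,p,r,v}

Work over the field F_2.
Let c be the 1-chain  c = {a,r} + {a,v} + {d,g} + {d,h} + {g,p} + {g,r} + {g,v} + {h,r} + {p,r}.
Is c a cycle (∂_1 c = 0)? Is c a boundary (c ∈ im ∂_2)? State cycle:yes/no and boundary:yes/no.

cycle:yes boundary:yes

n_0=8 n_1=25 n_2=27 n_3=11  [Z2]
∂1: piv[ad,ag,ah,ap,ar,av,ay] rk=7  ker:dg,dh,dp,dr,dv,gp,gr,gv,gy,hp,hr,hv,pr,pv,py,rv,ry,vy
∂2: piv[adg,adh,adr,agp,agr,agy,ahv,apy,dgp,dgv,dhp,dhr,dhv,dpr,dpv,drv,gvy] rk=17  ker:dgr,gpr,gpv,gpy,grv,hpr,hpv,hrv,prv,pvy
∂3: piv[adgr,agpy,dgpr,dgpv,dgrv,dhpv,dhrv,dprv,gpvy,hprv] rk=10  ker:gprv
∂1c = 0
c vs im∂2: reduces to 0 ⇒ boundary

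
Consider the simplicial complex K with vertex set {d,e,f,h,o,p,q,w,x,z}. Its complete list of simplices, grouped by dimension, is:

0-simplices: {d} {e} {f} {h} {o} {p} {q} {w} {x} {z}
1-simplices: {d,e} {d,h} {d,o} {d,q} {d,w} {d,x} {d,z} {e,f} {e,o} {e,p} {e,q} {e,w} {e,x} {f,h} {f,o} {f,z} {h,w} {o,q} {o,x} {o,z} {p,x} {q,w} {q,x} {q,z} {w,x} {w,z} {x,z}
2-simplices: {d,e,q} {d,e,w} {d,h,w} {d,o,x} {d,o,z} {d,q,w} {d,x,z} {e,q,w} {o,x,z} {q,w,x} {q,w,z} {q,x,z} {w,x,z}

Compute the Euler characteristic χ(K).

n_0=10 n_1=27 n_2=13
χ=+10−27+13=-4

χ(K)=-4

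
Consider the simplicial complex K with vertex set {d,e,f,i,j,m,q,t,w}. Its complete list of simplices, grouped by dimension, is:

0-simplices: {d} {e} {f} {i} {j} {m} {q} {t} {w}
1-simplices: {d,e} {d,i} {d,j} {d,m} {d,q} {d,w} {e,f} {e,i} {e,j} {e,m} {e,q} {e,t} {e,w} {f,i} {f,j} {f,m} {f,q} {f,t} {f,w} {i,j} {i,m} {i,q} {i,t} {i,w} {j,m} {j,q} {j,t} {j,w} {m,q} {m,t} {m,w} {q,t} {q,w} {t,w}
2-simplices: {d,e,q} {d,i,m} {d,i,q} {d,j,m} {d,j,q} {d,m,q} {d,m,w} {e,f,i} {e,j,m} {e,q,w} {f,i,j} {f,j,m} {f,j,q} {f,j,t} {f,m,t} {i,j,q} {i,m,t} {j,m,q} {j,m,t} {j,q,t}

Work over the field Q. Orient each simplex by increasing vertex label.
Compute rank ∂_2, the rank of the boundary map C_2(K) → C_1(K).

rank∂_2=18

n_0=9 n_1=34 n_2=20  [Q]
∂1: piv[de,di,dj,dm,dq,dw,ef,et] rk=8  ker:ei,ej,em,eq,ew,fi,fj,fm,fq,ft,fw,ij,im,iq,it,iw,jm,jq,jt,jw,mq,mt,mw,qt,qw,tw
∂2: piv[deq,dim,diq,djm,djq,dmq,dmw,efi,ejm,eqw,fij,fjm,fjq,fjt,fmt,ijq,imt,jqt] rk=18  ker:jmq,jmt
rk∂_2=18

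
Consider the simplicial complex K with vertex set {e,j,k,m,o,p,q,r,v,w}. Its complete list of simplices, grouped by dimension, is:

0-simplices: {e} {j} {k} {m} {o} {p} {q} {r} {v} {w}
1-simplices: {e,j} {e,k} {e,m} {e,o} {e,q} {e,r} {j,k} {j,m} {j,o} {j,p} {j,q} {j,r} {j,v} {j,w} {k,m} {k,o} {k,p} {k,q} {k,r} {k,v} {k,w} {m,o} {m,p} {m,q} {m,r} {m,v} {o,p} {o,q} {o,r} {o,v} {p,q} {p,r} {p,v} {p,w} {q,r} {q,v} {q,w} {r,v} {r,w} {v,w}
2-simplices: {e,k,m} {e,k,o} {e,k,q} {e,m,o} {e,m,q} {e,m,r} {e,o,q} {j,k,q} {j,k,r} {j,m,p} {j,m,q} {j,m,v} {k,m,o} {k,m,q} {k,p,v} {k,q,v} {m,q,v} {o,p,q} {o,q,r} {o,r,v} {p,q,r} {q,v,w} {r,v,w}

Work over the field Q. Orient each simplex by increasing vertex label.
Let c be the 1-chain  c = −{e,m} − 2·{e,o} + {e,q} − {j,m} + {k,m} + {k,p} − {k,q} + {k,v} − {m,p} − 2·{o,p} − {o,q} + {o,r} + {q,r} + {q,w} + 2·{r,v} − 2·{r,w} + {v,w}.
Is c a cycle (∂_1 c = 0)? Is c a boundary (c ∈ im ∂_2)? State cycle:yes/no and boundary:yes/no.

cycle:no boundary:no

n_0=10 n_1=40 n_2=23  [Q]
∂1: piv[ej,ek,em,eo,eq,er,jp,jv,jw] rk=9  ker:jk,jm,jo,jq,jr,km,ko,kp,kq,kr,kv,kw,mo,mp,mq,mr,mv,op,oq,or,ov,pq,pr,pv,pw,qr,qv,qw,rv,rw,vw
∂2: piv[ekm,eko,ekq,emo,emq,emr,eoq,jkq,jkr,jmp,jmq,jmv,kpv,kqv,mqv,opq,oqr,orv,pqr,qvw,rvw] rk=21  ker:kmo,kmq
∂1c = 2·{e} + {j} − 2·{k} − 2·{p} − 3·{q} + 2·{r} + 2·{v}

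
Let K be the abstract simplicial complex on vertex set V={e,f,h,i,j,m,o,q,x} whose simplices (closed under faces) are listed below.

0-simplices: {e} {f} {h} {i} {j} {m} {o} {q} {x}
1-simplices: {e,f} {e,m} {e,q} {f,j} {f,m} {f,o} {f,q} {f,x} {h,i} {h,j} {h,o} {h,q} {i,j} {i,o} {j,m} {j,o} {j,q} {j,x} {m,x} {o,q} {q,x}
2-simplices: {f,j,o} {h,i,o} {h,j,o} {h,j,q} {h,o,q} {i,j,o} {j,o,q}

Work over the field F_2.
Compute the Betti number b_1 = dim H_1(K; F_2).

n_0=9 n_1=21 n_2=7  [Z2]
∂1: piv[ef,em,eq,fj,fo,fx,hi,hj] rk=8  ker:fm,fq,ho,hq,ij,io,jm,jo,jq,jx,mx,oq,qx
∂2: piv[fjo,hio,hjo,hjq,hoq,ijo] rk=6  ker:joq
b_1=(21−8)−6=7

b_1=7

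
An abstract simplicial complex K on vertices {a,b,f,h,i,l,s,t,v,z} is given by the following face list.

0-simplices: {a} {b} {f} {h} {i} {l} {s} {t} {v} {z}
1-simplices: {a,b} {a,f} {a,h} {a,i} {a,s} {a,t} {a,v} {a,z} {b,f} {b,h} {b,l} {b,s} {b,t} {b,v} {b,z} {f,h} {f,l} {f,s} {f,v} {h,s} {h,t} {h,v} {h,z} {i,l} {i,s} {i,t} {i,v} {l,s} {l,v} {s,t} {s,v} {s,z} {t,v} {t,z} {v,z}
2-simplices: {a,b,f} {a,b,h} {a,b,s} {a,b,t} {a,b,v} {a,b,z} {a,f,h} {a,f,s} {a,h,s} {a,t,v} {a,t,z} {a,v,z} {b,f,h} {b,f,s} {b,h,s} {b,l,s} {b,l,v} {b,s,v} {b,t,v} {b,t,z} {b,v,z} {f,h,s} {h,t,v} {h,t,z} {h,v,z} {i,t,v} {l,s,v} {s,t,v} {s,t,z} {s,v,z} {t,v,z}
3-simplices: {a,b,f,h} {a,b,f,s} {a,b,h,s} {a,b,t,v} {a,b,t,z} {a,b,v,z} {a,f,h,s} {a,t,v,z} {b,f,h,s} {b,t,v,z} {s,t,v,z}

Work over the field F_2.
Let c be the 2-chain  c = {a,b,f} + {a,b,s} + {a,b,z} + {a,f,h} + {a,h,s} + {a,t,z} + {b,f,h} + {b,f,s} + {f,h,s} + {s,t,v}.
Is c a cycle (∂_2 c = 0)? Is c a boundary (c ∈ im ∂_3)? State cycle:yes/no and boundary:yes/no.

cycle:no boundary:no

n_0=10 n_1=35 n_2=31 n_3=11  [Z2]
∂1: piv[ab,af,ah,ai,as,at,av,az,bl] rk=9  ker:bf,bh,bs,bt,bv,bz,fh,fl,fs,fv,hs,ht,hv,hz,il,is,it,iv,ls,lv,st,sv,sz,tv,tz,vz
∂2: piv[abf,abh,abs,abt,abv,abz,afh,afs,ahs,atv,atz,avz,bls,blv,bsv,htv,htz,itv,stv,stz] rk=20  ker:bfh,bfs,bhs,btv,btz,bvz,fhs,hvz,lsv,svz,tvz
∂3: piv[abfh,abfs,abhs,abtv,abtz,abvz,afhs,atvz,stvz] rk=9  ker:bfhs,btvz
∂2c = {a,b} + {a,t} + {b,f} + {b,h} + {b,z} + {f,h} + {s,t} + {s,v} + {t,v} + {t,z}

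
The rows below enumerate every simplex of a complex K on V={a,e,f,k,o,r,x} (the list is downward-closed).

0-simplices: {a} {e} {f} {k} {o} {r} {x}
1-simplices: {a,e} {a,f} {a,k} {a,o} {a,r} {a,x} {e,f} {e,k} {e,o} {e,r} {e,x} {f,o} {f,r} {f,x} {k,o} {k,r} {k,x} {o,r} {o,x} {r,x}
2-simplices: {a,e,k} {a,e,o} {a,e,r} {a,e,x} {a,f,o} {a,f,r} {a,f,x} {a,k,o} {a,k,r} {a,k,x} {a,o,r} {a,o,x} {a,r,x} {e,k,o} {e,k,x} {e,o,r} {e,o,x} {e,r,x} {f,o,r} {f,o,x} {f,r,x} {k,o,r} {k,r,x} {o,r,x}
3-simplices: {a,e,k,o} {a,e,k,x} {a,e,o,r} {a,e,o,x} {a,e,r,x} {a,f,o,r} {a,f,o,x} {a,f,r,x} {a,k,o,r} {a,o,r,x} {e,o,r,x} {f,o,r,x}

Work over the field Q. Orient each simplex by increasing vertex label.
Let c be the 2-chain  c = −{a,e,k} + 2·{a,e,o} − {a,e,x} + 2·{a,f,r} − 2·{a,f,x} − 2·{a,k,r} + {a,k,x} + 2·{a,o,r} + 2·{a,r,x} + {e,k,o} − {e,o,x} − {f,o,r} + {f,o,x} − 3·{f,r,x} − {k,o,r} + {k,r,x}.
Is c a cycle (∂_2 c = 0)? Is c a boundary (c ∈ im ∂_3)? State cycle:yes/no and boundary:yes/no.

n_0=7 n_1=20 n_2=24 n_3=12  [Q]
∂1: piv[ae,af,ak,ao,ar,ax] rk=6  ker:ef,ek,eo,er,ex,fo,fr,fx,ko,kr,kx,or,ox,rx
∂2: piv[aek,aeo,aer,aex,afo,afr,afx,ako,akr,akx,aor,aox,arx] rk=13  ker:eko,ekx,eor,eox,erx,for,fox,frx,kor,krx,orx
∂3: piv[aeko,aekx,aeor,aeox,aerx,afor,afox,afrx,akor,aorx] rk=10  ker:eorx,forx
∂2c = 0
c vs im∂3: residual ≠ 0 ⇒ not boundary

cycle:yes boundary:no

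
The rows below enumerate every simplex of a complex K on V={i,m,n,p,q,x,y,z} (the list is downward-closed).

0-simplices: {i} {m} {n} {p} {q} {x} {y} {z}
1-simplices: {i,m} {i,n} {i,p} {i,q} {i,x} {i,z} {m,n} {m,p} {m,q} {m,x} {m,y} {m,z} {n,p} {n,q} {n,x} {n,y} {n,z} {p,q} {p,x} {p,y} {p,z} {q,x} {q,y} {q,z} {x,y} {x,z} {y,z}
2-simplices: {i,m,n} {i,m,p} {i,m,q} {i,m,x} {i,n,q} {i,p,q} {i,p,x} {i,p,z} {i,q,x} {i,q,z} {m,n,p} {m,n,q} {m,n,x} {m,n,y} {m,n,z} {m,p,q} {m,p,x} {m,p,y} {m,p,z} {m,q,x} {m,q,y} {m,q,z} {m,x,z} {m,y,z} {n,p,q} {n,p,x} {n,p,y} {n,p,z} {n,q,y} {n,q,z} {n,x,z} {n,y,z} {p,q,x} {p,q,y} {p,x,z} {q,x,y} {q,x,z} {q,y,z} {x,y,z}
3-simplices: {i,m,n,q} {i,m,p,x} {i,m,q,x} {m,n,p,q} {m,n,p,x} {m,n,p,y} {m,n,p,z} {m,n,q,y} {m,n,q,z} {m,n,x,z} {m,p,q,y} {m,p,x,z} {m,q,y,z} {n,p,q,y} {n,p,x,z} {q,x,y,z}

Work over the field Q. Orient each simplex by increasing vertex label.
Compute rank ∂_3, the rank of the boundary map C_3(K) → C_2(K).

n_0=8 n_1=27 n_2=39 n_3=16  [Q]
∂1: piv[im,in,ip,iq,ix,iz,my] rk=7  ker:mn,mp,mq,mx,mz,np,nq,nx,ny,nz,pq,px,py,pz,qx,qy,qz,xy,xz,yz
∂2: piv[imn,imp,imq,imx,inq,ipq,ipx,ipz,iqx,iqz,mnp,mnx,mny,mnz,mpy,mpz,mqy,mxz,myz,qxy] rk=20  ker:mnq,mpq,mpx,mqx,mqz,npq,npx,npy,npz,nqy,nqz,nxz,nyz,pqx,pqy,pxz,qxz,qyz,xyz
∂3: piv[imnq,impx,imqx,mnpq,mnpx,mnpy,mnpz,mnqy,mnqz,mnxz,mpqy,mpxz,mqyz,qxyz] rk=14  ker:npqy,npxz
rk∂_3=14

rank∂_3=14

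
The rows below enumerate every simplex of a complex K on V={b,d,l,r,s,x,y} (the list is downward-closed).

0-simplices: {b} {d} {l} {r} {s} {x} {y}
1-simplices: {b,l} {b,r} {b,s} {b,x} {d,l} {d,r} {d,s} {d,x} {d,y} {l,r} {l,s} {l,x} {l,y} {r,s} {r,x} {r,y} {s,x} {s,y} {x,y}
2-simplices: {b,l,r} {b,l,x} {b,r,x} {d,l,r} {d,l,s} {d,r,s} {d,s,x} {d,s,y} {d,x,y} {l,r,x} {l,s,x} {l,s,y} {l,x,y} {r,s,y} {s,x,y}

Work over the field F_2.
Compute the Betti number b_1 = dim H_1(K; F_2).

b_1=1

n_0=7 n_1=19 n_2=15  [Z2]
∂1: piv[bl,br,bs,bx,dl,dy] rk=6  ker:dr,ds,dx,lr,ls,lx,ly,rs,rx,ry,sx,sy,xy
∂2: piv[blr,blx,brx,dlr,dls,drs,dsx,dsy,dxy,lsx,lsy,rsy] rk=12  ker:lrx,lxy,sxy
b_1=(19−6)−12=1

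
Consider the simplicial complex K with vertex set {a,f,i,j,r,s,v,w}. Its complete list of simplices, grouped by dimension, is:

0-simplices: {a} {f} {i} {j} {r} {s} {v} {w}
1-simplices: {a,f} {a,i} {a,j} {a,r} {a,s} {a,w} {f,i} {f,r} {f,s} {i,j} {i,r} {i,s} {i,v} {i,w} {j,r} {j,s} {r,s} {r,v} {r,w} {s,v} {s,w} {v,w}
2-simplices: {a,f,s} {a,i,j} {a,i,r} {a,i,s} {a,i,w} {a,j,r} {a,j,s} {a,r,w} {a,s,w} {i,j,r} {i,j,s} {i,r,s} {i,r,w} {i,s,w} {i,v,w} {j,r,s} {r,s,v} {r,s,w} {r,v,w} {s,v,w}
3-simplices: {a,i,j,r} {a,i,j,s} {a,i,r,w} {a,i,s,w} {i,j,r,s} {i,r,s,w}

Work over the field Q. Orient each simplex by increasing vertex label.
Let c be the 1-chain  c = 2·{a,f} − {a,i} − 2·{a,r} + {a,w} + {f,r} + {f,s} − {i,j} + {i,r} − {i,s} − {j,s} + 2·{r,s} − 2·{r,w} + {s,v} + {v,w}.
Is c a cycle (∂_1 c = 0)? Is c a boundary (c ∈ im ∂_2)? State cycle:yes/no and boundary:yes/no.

cycle:yes boundary:no

n_0=8 n_1=22 n_2=20 n_3=6  [Q]
∂1: piv[af,ai,aj,ar,as,aw,iv] rk=7  ker:fi,fr,fs,ij,ir,is,iw,jr,js,rs,rv,rw,sv,sw,vw
∂2: piv[afs,aij,air,ais,aiw,ajr,ajs,arw,asw,irs,ivw,rsv,rvw] rk=13  ker:ijr,ijs,irw,isw,jrs,rsw,svw
∂3: piv[aijr,aijs,airw,aisw,ijrs,irsw] rk=6
∂1c = 0
c vs im∂2: residual ≠ 0 ⇒ not boundary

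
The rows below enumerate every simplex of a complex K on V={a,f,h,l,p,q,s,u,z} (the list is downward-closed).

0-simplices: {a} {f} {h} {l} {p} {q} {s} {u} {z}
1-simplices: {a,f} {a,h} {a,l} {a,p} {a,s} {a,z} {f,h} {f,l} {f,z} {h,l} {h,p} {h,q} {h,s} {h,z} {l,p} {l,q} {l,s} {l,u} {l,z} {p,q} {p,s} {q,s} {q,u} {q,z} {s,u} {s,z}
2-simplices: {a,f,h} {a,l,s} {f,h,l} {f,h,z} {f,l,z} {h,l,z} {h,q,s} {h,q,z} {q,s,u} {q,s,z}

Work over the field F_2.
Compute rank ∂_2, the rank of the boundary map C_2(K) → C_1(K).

rank∂_2=9

n_0=9 n_1=26 n_2=10  [Z2]
∂1: piv[af,ah,al,ap,as,az,hq,lu] rk=8  ker:fh,fl,fz,hl,hp,hs,hz,lp,lq,ls,lz,pq,ps,qs,qu,qz,su,sz
∂2: piv[afh,als,fhl,fhz,flz,hqs,hqz,qsu,qsz] rk=9  ker:hlz
rk∂_2=9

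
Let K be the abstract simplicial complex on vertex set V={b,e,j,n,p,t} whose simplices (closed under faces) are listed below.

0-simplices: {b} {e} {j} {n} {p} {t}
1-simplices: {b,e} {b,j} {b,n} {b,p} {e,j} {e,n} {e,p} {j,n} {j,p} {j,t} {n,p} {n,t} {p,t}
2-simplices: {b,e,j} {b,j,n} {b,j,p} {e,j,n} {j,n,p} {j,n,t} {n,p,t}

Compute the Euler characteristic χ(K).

χ(K)=0

n_0=6 n_1=13 n_2=7
χ=+6−13+7=0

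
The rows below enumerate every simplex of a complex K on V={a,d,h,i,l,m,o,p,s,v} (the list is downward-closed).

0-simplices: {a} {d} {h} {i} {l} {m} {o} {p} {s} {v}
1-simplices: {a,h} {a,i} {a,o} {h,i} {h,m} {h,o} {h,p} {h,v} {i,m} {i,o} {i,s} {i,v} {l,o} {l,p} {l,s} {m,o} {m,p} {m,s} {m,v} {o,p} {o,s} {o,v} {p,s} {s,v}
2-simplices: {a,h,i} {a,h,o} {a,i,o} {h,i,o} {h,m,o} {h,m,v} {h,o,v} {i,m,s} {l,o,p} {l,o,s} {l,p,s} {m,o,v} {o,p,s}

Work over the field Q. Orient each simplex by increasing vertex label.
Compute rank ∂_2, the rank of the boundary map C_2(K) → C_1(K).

rank∂_2=10

n_0=10 n_1=24 n_2=13  [Q]
∂1: piv[ah,ai,ao,hm,hp,hv,is,lo] rk=8  ker:hi,ho,im,io,iv,lp,ls,mo,mp,ms,mv,op,os,ov,ps,sv
∂2: piv[ahi,aho,aio,hmo,hmv,hov,ims,lop,los,lps] rk=10  ker:hio,mov,ops
rk∂_2=10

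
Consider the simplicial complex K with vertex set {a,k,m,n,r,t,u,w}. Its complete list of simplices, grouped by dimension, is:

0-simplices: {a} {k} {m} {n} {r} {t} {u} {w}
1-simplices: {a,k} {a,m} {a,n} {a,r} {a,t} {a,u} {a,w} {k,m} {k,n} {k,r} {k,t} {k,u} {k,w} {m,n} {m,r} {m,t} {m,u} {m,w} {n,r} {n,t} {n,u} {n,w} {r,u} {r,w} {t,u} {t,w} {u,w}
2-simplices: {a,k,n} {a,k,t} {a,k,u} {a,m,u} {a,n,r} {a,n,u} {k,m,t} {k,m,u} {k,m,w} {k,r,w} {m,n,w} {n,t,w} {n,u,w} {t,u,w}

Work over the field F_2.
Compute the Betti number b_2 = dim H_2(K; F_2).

b_2=0

n_0=8 n_1=27 n_2=14  [Z2]
∂1: piv[ak,am,an,ar,at,au,aw] rk=7  ker:km,kn,kr,kt,ku,kw,mn,mr,mt,mu,mw,nr,nt,nu,nw,ru,rw,tu,tw,uw
∂2: piv[akn,akt,aku,amu,anr,anu,kmt,kmu,kmw,krw,mnw,ntw,nuw,tuw] rk=14
b_2=(14−14)−0=0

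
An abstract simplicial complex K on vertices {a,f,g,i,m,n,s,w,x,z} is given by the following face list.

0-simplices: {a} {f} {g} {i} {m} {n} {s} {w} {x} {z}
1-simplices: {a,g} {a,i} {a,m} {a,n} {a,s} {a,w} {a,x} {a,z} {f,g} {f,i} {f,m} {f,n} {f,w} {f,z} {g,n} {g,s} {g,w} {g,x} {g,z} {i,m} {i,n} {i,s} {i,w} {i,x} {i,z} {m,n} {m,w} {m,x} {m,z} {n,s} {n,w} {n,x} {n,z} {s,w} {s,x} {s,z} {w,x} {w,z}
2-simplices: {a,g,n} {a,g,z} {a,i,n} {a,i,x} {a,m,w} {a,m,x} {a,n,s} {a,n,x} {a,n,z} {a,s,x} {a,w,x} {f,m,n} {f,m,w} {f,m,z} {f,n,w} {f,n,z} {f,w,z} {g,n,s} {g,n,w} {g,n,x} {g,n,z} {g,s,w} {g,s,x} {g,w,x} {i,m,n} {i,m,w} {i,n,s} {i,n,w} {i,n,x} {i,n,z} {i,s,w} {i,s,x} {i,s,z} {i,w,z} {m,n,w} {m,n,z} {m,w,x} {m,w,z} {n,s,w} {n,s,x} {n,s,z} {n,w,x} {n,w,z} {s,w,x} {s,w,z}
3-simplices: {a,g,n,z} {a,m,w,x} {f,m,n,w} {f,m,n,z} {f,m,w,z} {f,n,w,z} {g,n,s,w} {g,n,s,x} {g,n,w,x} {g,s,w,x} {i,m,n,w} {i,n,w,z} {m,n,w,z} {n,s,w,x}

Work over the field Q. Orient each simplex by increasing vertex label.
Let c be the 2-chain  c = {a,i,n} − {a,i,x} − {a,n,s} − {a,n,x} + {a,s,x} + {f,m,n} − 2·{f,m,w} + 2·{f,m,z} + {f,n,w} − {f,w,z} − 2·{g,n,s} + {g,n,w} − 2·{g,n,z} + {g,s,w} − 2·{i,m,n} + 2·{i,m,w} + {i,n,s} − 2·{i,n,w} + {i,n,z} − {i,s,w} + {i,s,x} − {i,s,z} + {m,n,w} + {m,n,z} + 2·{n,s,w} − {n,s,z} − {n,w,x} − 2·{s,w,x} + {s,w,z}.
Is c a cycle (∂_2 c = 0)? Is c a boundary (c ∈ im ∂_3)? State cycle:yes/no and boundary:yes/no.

n_0=10 n_1=38 n_2=45 n_3=14  [Q]
∂1: piv[ag,ai,am,an,as,aw,ax,az,fg] rk=9  ker:fi,fm,fn,fw,fz,gn,gs,gw,gx,gz,im,in,is,iw,ix,iz,mn,mw,mx,mz,ns,nw,nx,nz,sw,sx,sz,wx,wz
∂2: piv[agn,agz,ain,aix,amw,amx,ans,anx,anz,asx,awx,fmn,fmw,fmz,fnw,fnz,fwz,gns,gnw,gnx,gsw,gwx,imn,imw,ins,inz,isz] rk=27  ker:gnz,gsx,inw,inx,isw,isx,iwz,mnw,mnz,mwx,mwz,nsw,nsx,nsz,nwx,nwz,swx,swz
∂3: piv[agnz,amwx,fmnw,fmnz,fmwz,fnwz,gnsw,gnsx,gnwx,gswx,imnw,inwz] rk=12  ker:mnwz,nswx
∂2c = −3·{a,n} + 2·{a,s} + {a,x} + {f,m} − {f,z} − 3·{g,n} + 3·{g,s} − 2·{g,w} + 2·{g,z} + 3·{i,n} − 2·{i,s} + {i,w} − 2·{i,x} + {m,n} − {m,w} + {m,z} − {n,s} − 2·{n,w} + {n,z} + {s,w} + 4·{s,x} − 3·{s,z} − 3·{w,x}

cycle:no boundary:no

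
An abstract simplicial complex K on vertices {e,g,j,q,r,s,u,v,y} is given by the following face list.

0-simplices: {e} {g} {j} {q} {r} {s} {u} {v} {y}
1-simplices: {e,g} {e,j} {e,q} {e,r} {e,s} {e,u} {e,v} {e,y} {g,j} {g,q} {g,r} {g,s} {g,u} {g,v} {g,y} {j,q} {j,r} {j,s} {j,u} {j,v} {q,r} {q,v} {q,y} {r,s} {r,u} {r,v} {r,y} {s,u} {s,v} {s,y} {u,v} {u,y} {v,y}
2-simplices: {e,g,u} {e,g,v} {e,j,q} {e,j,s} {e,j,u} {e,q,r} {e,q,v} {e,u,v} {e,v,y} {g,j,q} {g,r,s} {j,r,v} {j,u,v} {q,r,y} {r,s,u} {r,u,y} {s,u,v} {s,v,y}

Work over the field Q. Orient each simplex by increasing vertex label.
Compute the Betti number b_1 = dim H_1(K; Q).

n_0=9 n_1=33 n_2=18  [Q]
∂1: piv[eg,ej,eq,er,es,eu,ev,ey] rk=8  ker:gj,gq,gr,gs,gu,gv,gy,jq,jr,js,ju,jv,qr,qv,qy,rs,ru,rv,ry,su,sv,sy,uv,uy,vy
∂2: piv[egu,egv,ejq,ejs,eju,eqr,eqv,euv,evy,gjq,grs,jrv,juv,qry,rsu,ruy,suv,svy] rk=18
b_1=(33−8)−18=7

b_1=7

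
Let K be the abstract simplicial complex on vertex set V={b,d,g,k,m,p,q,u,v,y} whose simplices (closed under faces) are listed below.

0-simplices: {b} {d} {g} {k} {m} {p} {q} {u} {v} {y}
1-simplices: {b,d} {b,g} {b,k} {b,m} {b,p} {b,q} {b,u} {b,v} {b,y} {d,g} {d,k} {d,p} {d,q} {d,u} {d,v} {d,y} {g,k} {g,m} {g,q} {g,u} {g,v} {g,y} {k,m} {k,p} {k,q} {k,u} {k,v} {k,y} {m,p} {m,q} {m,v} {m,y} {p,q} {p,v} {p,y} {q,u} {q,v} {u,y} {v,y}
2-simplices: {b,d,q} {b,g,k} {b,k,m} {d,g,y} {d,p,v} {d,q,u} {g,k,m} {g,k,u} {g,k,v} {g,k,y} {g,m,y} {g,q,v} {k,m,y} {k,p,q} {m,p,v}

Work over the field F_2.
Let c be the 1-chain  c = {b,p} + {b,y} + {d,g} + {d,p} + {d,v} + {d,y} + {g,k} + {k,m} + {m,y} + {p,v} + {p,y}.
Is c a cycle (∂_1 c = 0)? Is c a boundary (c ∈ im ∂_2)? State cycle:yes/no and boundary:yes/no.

n_0=10 n_1=39 n_2=15  [Z2]
∂1: piv[bd,bg,bk,bm,bp,bq,bu,bv,by] rk=9  ker:dg,dk,dp,dq,du,dv,dy,gk,gm,gq,gu,gv,gy,km,kp,kq,ku,kv,ky,mp,mq,mv,my,pq,pv,py,qu,qv,uy,vy
∂2: piv[bdq,bgk,bkm,dgy,dpv,dqu,gkm,gku,gkv,gky,gmy,gqv,kpq,mpv] rk=14  ker:kmy
∂1c = 0
c vs im∂2: residual ≠ 0 ⇒ not boundary

cycle:yes boundary:no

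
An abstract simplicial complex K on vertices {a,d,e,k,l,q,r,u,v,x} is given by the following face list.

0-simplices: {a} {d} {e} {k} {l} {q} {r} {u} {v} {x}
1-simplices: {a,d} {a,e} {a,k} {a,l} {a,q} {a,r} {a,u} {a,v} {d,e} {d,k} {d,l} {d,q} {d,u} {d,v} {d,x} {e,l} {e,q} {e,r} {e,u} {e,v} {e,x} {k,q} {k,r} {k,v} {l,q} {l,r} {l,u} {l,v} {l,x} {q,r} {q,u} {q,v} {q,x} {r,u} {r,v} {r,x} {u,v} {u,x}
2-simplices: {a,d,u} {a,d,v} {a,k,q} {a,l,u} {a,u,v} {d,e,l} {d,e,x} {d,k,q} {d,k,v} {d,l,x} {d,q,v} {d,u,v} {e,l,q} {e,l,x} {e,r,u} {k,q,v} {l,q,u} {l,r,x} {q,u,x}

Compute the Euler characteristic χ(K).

n_0=10 n_1=38 n_2=19
χ=+10−38+19=-9

χ(K)=-9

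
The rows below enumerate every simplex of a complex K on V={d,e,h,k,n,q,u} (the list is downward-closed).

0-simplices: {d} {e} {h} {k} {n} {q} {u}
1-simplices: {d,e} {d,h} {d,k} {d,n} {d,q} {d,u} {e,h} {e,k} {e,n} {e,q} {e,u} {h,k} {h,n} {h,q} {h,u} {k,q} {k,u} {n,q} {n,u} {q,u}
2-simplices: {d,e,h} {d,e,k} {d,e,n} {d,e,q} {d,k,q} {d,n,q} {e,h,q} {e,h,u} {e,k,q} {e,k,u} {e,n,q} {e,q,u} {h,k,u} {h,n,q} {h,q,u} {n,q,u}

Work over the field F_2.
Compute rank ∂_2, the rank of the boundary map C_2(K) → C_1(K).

rank∂_2=13

n_0=7 n_1=20 n_2=16  [Z2]
∂1: piv[de,dh,dk,dn,dq,du] rk=6  ker:eh,ek,en,eq,eu,hk,hn,hq,hu,kq,ku,nq,nu,qu
∂2: piv[deh,dek,den,deq,dkq,dnq,ehq,ehu,eku,equ,hku,hnq,nqu] rk=13  ker:ekq,enq,hqu
rk∂_2=13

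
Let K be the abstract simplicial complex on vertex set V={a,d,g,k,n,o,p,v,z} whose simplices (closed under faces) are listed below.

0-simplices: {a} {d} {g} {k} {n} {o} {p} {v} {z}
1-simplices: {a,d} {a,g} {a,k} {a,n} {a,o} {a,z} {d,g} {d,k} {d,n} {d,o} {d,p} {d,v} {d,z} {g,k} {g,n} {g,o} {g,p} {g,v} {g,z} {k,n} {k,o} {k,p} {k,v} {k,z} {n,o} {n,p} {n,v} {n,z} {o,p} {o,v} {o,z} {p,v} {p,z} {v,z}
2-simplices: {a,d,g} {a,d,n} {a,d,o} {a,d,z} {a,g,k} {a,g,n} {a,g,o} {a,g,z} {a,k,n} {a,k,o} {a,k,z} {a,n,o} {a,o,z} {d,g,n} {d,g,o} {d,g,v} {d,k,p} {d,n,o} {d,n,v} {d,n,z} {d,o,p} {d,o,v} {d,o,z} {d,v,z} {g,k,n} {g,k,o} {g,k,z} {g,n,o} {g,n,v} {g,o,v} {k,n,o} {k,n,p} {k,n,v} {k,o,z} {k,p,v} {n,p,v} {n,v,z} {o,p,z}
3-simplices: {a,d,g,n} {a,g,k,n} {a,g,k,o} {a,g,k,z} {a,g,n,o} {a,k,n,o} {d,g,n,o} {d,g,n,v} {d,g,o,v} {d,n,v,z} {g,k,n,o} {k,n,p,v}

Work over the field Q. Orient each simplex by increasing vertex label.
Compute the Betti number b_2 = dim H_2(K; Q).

b_2=3

n_0=9 n_1=34 n_2=38 n_3=12  [Q]
∂1: piv[ad,ag,ak,an,ao,az,dp,dv] rk=8  ker:dg,dk,dn,do,dz,gk,gn,go,gp,gv,gz,kn,ko,kp,kv,kz,no,np,nv,nz,op,ov,oz,pv,pz,vz
∂2: piv[adg,adn,ado,adz,agk,agn,ago,agz,akn,ako,akz,ano,aoz,dgv,dkp,dnv,dnz,dop,dov,dvz,knp,knv,kpv,opz] rk=24  ker:dgn,dgo,dno,doz,gkn,gko,gkz,gno,gnv,gov,kno,koz,npv,nvz
∂3: piv[adgn,agkn,agko,agkz,agno,akno,dgno,dgnv,dgov,dnvz,knpv] rk=11  ker:gkno
b_2=(38−24)−11=3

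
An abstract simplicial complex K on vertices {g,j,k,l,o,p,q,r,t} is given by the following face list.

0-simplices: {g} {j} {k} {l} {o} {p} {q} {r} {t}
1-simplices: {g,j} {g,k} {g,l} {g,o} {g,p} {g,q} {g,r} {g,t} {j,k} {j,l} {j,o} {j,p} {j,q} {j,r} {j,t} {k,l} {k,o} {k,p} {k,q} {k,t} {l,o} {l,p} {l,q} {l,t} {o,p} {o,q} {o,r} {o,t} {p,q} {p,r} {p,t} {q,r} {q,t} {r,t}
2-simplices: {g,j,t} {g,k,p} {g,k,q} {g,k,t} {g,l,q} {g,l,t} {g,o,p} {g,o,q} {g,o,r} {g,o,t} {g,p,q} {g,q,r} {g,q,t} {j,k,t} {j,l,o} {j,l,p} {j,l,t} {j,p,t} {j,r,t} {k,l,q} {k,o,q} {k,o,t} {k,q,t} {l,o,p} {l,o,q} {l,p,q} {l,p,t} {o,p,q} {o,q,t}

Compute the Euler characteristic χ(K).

n_0=9 n_1=34 n_2=29
χ=+9−34+29=4

χ(K)=4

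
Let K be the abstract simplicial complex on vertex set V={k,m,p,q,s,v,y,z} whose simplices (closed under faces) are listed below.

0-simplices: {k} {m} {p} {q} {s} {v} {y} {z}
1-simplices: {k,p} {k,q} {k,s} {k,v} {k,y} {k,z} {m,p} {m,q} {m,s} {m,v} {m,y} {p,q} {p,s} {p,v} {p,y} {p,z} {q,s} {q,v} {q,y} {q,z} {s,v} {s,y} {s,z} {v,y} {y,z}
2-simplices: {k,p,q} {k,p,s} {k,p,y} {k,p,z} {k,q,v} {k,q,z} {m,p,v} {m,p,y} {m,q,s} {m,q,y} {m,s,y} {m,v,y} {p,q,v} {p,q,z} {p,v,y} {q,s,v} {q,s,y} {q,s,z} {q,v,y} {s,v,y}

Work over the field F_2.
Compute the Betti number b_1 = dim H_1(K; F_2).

n_0=8 n_1=25 n_2=20  [Z2]
∂1: piv[kp,kq,ks,kv,ky,kz,mp] rk=7  ker:mq,ms,mv,my,pq,ps,pv,py,pz,qs,qv,qy,qz,sv,sy,sz,vy,yz
∂2: piv[kpq,kps,kpy,kpz,kqv,kqz,mpv,mpy,mqs,mqy,msy,mvy,pqv,qsv,qsz,qvy] rk=16  ker:pqz,pvy,qsy,svy
b_1=(25−7)−16=2

b_1=2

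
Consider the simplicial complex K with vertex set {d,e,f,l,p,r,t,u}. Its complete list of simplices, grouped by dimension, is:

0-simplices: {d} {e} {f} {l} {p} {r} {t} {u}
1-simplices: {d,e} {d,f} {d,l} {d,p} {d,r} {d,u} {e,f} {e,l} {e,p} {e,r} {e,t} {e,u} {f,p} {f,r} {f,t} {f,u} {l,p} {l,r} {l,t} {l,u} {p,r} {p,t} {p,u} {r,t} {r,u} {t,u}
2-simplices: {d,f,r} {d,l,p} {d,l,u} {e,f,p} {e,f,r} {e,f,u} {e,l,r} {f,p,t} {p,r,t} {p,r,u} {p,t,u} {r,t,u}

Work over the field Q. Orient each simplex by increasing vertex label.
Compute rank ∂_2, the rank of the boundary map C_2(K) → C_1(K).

n_0=8 n_1=26 n_2=12  [Q]
∂1: piv[de,df,dl,dp,dr,du,et] rk=7  ker:ef,el,ep,er,eu,fp,fr,ft,fu,lp,lr,lt,lu,pr,pt,pu,rt,ru,tu
∂2: piv[dfr,dlp,dlu,efp,efr,efu,elr,fpt,prt,pru,ptu] rk=11  ker:rtu
rk∂_2=11

rank∂_2=11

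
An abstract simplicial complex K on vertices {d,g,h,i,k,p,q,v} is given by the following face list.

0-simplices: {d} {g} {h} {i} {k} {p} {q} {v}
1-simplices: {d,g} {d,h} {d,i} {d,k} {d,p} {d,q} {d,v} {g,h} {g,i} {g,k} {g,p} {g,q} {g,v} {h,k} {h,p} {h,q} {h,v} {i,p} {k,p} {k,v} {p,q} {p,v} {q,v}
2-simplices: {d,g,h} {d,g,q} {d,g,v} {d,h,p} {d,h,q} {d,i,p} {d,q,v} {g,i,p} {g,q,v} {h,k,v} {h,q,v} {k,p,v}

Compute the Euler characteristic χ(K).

n_0=8 n_1=23 n_2=12
χ=+8−23+12=-3

χ(K)=-3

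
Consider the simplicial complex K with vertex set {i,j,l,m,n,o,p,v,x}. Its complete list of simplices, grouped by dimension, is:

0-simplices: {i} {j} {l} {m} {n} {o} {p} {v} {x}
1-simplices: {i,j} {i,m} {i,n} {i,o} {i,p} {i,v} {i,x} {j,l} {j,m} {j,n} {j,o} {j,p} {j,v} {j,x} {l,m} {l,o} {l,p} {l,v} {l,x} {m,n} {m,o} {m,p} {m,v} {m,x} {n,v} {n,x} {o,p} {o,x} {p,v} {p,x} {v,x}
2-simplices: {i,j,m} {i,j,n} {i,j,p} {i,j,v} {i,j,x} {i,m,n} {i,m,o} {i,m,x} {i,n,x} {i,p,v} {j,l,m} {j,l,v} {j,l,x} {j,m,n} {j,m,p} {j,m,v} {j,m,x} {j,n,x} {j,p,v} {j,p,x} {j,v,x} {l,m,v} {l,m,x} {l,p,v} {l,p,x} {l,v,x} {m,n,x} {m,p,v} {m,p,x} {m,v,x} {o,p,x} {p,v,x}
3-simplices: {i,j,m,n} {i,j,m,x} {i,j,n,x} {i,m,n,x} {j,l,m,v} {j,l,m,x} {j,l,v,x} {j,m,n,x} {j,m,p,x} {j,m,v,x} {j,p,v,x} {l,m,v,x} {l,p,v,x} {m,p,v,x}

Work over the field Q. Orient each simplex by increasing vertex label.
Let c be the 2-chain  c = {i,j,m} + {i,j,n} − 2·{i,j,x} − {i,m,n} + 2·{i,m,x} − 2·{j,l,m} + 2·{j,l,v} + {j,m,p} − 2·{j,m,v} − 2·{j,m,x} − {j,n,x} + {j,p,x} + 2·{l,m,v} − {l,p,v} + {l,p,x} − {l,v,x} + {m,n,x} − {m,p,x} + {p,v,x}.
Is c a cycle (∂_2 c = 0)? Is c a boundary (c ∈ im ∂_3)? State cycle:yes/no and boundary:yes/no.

cycle:yes boundary:yes

n_0=9 n_1=31 n_2=32 n_3=14  [Q]
∂1: piv[ij,im,in,io,ip,iv,ix,jl] rk=8  ker:jm,jn,jo,jp,jv,jx,lm,lo,lp,lv,lx,mn,mo,mp,mv,mx,nv,nx,op,ox,pv,px,vx
∂2: piv[ijm,ijn,ijp,ijv,ijx,imn,imo,imx,inx,ipv,jlm,jlv,jlx,jmp,jmv,jpx,jvx,lpv,opx] rk=19  ker:jmn,jmx,jnx,jpv,lmv,lmx,lpx,lvx,mnx,mpv,mpx,mvx,pvx
∂3: piv[ijmn,ijmx,ijnx,imnx,jlmv,jlmx,jlvx,jmpx,jmvx,jpvx,lpvx,mpvx] rk=12  ker:jmnx,lmvx
∂2c = 0
c vs im∂3: reduces to 0 ⇒ boundary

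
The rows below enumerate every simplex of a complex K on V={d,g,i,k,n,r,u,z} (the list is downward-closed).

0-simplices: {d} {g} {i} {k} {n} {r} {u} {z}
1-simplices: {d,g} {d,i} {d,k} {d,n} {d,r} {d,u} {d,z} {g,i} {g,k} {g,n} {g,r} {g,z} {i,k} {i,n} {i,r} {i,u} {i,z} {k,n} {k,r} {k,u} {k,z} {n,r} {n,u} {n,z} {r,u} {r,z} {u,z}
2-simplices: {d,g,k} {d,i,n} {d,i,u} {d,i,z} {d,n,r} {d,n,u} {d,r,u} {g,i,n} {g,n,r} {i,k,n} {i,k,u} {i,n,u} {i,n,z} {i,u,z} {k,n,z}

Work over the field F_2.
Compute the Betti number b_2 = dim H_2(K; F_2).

b_2=1

n_0=8 n_1=27 n_2=15  [Z2]
∂1: piv[dg,di,dk,dn,dr,du,dz] rk=7  ker:gi,gk,gn,gr,gz,ik,in,ir,iu,iz,kn,kr,ku,kz,nr,nu,nz,ru,rz,uz
∂2: piv[dgk,din,diu,diz,dnr,dnu,dru,gin,gnr,ikn,iku,inz,iuz,knz] rk=14  ker:inu
b_2=(15−14)−0=1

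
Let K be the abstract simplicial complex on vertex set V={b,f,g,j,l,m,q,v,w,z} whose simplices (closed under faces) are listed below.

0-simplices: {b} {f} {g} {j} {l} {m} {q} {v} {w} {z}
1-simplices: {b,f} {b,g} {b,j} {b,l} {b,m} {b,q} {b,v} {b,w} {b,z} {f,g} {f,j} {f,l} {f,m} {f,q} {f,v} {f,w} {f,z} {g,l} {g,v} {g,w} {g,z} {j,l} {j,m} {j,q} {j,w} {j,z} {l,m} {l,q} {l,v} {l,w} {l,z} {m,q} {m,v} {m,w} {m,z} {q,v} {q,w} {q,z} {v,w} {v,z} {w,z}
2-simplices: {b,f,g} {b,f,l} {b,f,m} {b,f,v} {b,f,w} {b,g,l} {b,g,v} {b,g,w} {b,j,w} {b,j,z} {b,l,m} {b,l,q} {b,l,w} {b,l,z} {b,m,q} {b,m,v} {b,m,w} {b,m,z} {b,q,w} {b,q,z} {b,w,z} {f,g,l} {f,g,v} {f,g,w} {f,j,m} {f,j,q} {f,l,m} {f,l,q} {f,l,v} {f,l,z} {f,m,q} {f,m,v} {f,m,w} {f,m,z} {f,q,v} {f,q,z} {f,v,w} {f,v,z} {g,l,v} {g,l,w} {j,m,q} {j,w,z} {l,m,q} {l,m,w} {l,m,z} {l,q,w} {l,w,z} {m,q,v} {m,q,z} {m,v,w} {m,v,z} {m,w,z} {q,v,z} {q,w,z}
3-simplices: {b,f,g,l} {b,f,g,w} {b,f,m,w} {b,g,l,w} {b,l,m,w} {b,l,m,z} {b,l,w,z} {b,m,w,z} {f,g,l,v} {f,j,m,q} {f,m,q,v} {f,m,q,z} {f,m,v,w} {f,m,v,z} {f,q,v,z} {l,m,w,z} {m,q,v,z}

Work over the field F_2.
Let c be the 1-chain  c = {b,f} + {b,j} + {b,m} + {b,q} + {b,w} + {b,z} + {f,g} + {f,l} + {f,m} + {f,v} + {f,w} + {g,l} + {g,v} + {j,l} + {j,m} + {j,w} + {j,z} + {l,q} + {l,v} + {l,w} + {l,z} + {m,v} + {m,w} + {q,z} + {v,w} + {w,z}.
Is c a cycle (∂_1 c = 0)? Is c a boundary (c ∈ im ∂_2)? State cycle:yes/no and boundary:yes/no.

n_0=10 n_1=41 n_2=54 n_3=17  [Z2]
∂1: piv[bf,bg,bj,bl,bm,bq,bv,bw,bz] rk=9  ker:fg,fj,fl,fm,fq,fv,fw,fz,gl,gv,gw,gz,jl,jm,jq,jw,jz,lm,lq,lv,lw,lz,mq,mv,mw,mz,qv,qw,qz,vw,vz,wz
∂2: piv[bfg,bfl,bfm,bfv,bfw,bgl,bgv,bgw,bjw,bjz,blm,blq,blw,blz,bmq,bmv,bmw,bmz,bqw,bqz,bwz,fjm,fjq,flq,flv,flz,fqv,fvw,fvz] rk=29  ker:fgl,fgv,fgw,flm,fmq,fmv,fmw,fmz,fqz,glv,glw,jmq,jwz,lmq,lmw,lmz,lqw,lwz,mqv,mqz,mvw,mvz,mwz,qvz,qwz
∂3: piv[bfgl,bfgw,bfmw,bglw,blmw,blmz,blwz,bmwz,fglv,fjmq,fmqv,fmqz,fmvw,fmvz,fqvz] rk=15  ker:lmwz,mqvz
∂1c = {g} + {j} + {l} + {m} + {q} + {v} + {w} + {z}

cycle:no boundary:no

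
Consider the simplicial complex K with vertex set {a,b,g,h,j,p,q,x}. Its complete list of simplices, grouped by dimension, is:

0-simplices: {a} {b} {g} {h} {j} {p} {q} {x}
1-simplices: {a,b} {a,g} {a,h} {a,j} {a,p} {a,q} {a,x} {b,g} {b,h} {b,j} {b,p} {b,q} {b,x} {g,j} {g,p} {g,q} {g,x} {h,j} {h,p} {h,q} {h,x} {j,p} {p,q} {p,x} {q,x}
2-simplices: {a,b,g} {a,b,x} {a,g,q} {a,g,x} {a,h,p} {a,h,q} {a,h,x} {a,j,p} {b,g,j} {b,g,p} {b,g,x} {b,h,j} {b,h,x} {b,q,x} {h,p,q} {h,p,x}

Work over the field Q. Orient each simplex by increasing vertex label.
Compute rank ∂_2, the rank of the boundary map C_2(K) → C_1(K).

rank∂_2=15

n_0=8 n_1=25 n_2=16  [Q]
∂1: piv[ab,ag,ah,aj,ap,aq,ax] rk=7  ker:bg,bh,bj,bp,bq,bx,gj,gp,gq,gx,hj,hp,hq,hx,jp,pq,px,qx
∂2: piv[abg,abx,agq,agx,ahp,ahq,ahx,ajp,bgj,bgp,bhj,bhx,bqx,hpq,hpx] rk=15  ker:bgx
rk∂_2=15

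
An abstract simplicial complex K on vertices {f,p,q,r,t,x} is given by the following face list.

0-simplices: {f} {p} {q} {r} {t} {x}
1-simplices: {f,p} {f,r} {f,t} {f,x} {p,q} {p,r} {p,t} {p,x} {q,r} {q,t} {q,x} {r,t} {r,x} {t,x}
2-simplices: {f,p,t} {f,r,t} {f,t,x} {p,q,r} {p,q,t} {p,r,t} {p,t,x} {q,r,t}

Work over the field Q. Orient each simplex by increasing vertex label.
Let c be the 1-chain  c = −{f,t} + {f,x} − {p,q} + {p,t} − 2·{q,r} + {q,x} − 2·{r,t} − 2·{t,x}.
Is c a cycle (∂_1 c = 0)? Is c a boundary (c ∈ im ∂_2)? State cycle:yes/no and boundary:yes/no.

n_0=6 n_1=14 n_2=8  [Q]
∂1: piv[fp,fr,ft,fx,pq] rk=5  ker:pr,pt,px,qr,qt,qx,rt,rx,tx
∂2: piv[fpt,frt,ftx,pqr,pqt,prt,ptx] rk=7  ker:qrt
∂1c = 0
c vs im∂2: residual ≠ 0 ⇒ not boundary

cycle:yes boundary:no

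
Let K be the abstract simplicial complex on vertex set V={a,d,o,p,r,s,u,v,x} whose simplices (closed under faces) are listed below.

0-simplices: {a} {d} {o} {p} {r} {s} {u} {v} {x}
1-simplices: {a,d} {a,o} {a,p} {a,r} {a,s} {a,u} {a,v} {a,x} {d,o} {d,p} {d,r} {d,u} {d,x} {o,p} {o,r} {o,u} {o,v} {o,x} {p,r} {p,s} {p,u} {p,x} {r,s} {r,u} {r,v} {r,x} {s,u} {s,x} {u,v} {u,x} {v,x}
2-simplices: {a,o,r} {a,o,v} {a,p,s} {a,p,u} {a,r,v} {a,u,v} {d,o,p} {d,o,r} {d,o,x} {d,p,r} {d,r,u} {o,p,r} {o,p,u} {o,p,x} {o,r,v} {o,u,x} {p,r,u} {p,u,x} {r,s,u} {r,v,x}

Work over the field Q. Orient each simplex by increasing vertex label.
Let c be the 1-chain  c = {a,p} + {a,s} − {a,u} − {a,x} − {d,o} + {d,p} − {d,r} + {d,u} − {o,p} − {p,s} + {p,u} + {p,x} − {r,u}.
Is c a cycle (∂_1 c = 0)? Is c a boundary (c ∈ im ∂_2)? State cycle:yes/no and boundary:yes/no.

cycle:yes boundary:no

n_0=9 n_1=31 n_2=20  [Q]
∂1: piv[ad,ao,ap,ar,as,au,av,ax] rk=8  ker:do,dp,dr,du,dx,op,or,ou,ov,ox,pr,ps,pu,px,rs,ru,rv,rx,su,sx,uv,ux,vx
∂2: piv[aor,aov,aps,apu,arv,auv,dop,dor,dox,dpr,dru,opu,opx,oux,pru,rsu,rvx] rk=17  ker:opr,orv,pux
∂1c = 0
c vs im∂2: residual ≠ 0 ⇒ not boundary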